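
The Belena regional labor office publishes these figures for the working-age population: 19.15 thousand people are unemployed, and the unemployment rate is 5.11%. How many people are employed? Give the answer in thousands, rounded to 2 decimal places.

About 355.61 thousand are employed.

Labor force = U / u = 19.15 / 0.0511 ≈ 374.76 thousand.
Employed = labor force − unemployed = 374.76 − 19.15 = 355.61 thousand.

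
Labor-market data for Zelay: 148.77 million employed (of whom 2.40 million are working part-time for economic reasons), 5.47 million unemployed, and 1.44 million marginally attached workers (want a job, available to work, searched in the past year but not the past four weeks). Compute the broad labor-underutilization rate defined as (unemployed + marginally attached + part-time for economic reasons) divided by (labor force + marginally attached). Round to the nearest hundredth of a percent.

Labor force = 148.77 + 5.47 = 154.24 million.
Numerator = 5.47 + 1.44 + 2.40 = 9.31 million.
Denominator = 154.24 + 1.44 = 155.68 million.
Broad rate = 9.31 / 155.68 = 5.98%.

Broad underutilization rate ≈ 5.98%.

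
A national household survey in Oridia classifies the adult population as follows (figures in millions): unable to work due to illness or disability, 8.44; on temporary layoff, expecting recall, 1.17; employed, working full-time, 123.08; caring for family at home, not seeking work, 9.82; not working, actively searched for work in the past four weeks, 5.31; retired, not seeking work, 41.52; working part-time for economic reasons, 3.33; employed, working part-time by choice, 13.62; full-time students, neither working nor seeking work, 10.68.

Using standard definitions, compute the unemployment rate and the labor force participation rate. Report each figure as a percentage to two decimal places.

Unemployment rate ≈ 4.42%; labor force participation rate ≈ 67.53%.

Employed = 123.08 + 3.33 + 13.62 = 140.03 million (anyone who worked, including part-time for economic reasons, counts as employed).
Unemployed = 1.17 + 5.31 = 6.48 million (jobless and actively searching, or on temporary layoff).
Labor force = 140.03 + 6.48 = 146.51 million.
Not in labor force = 8.44 + 9.82 + 41.52 + 10.68 = 70.46 million (those not working and not actively searching are outside the labor force).
Civilian working-age population = 146.51 + 70.46 = 216.97 million.
Unemployment rate = 6.48 / 146.51 = 4.42%.
Labor force participation rate = 146.51 / 216.97 = 67.53%.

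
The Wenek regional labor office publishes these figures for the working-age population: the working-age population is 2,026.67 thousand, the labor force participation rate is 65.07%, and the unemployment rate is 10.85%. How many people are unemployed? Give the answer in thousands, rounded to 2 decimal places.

About 143.08 thousand are unemployed.

Labor force = 0.6507 × 2,026.67 = 1,318.75 thousand.
Unemployed = 0.1085 × 1,318.75 ≈ 143.08 thousand.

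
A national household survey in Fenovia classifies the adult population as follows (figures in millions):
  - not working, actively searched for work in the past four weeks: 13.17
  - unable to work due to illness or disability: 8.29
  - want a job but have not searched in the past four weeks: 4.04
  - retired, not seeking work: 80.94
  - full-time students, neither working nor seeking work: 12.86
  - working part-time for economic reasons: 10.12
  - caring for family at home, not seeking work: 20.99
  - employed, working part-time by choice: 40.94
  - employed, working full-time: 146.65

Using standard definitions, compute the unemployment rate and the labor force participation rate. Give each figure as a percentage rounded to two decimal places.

Employed = 10.12 + 40.94 + 146.65 = 197.71 million (anyone who worked, including part-time for economic reasons, counts as employed).
Unemployed = 13.17 million.
Labor force = 197.71 + 13.17 = 210.88 million.
Not in labor force = 8.29 + 4.04 + 80.94 + 12.86 + 20.99 = 127.12 million (those not working and not actively searching are outside the labor force — including those who want a job but have given up searching).
Civilian working-age population = 210.88 + 127.12 = 338.00 million.
Unemployment rate = 13.17 / 210.88 = 6.25%.
Labor force participation rate = 210.88 / 338.00 = 62.39%.

Unemployment rate ≈ 6.25%; labor force participation rate ≈ 62.39%.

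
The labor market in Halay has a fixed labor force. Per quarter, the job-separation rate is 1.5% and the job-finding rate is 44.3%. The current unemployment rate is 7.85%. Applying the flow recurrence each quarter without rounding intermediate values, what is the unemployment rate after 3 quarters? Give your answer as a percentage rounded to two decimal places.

Unemployment rate after three quarters ≈ 4.00%.

With a fixed labor force, u_{t+1} = u_t + s·(1−u_t) − f·u_t = u_t·(1−s−f) + s.
Here 1−s−f = 0.542 and s = 0.015.
u_1 = 0.078500 × 0.542 + 0.015 = 0.057547.
u_2 = 0.057547 × 0.542 + 0.015 = 0.046190.
u_3 = 0.046190 × 0.542 + 0.015 = 0.040035.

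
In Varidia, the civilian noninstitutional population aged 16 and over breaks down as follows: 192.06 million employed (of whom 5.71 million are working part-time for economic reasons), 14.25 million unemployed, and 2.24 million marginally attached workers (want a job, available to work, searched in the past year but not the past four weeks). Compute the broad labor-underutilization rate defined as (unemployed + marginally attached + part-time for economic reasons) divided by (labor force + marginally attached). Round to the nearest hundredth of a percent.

Broad underutilization rate ≈ 10.64%.

Labor force = 192.06 + 14.25 = 206.31 million.
Numerator = 14.25 + 2.24 + 5.71 = 22.20 million.
Denominator = 206.31 + 2.24 = 208.55 million.
Broad rate = 22.20 / 208.55 = 10.64%.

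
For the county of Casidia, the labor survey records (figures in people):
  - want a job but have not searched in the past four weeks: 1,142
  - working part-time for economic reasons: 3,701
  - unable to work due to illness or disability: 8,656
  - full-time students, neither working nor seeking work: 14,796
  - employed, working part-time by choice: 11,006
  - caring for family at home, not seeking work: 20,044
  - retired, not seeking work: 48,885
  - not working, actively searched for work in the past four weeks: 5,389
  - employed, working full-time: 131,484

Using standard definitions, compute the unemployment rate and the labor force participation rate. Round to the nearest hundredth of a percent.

Employed = 3,701 + 11,006 + 131,484 = 146,191 (anyone who worked, including part-time for economic reasons, counts as employed).
Unemployed = 5,389.
Labor force = 146,191 + 5,389 = 151,580.
Not in labor force = 1,142 + 8,656 + 14,796 + 20,044 + 48,885 = 93,523 (those not working and not actively searching are outside the labor force — including those who want a job but have given up searching).
Civilian working-age population = 151,580 + 93,523 = 245,103.
Unemployment rate = 5,389 / 151,580 = 3.56%.
Labor force participation rate = 151,580 / 245,103 = 61.84%.

Unemployment rate ≈ 3.56%; labor force participation rate ≈ 61.84%.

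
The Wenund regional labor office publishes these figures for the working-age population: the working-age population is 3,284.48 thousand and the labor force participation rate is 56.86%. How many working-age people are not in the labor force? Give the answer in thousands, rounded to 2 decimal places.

About 1,416.92 thousand are not in the labor force.

Share not in the labor force = 1 − 0.5686 = 0.4314.
Not in labor force = 0.4314 × 3,284.48 ≈ 1,416.92 thousand.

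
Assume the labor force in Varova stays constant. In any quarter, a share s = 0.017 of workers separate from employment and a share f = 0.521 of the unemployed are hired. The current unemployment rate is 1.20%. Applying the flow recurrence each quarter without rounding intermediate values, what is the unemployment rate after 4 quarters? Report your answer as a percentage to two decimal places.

With a fixed labor force, u_{t+1} = u_t + s·(1−u_t) − f·u_t = u_t·(1−s−f) + s.
Here 1−s−f = 0.462 and s = 0.017.
u_1 = 0.012000 × 0.462 + 0.017 = 0.022544.
u_2 = 0.022544 × 0.462 + 0.017 = 0.027415.
u_3 = 0.027415 × 0.462 + 0.017 = 0.029666.
u_4 = 0.029666 × 0.462 + 0.017 = 0.030706.

Unemployment rate after four quarters ≈ 3.07%.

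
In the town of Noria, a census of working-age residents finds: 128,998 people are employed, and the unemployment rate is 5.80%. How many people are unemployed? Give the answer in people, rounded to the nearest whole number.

About 7,943 are unemployed.

Let U be the number unemployed. The labor force is E + U, and U/(E+U) = 0.0580.
So U = 0.0580 × 128,998 / (1 − 0.0580) = 7481.88 / 0.9420 ≈ 7,943.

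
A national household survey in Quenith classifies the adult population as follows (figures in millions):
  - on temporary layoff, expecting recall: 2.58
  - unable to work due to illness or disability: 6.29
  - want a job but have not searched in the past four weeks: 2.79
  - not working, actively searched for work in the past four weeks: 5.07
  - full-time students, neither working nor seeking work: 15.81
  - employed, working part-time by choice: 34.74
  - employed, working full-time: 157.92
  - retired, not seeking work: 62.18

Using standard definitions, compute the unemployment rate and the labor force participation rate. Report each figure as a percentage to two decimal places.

Employed = 34.74 + 157.92 = 192.66 million.
Unemployed = 2.58 + 5.07 = 7.65 million (jobless and actively searching, or on temporary layoff).
Labor force = 192.66 + 7.65 = 200.31 million.
Not in labor force = 6.29 + 2.79 + 15.81 + 62.18 = 87.07 million (those not working and not actively searching are outside the labor force — including those who want a job but have given up searching).
Civilian working-age population = 200.31 + 87.07 = 287.38 million.
Unemployment rate = 7.65 / 200.31 = 3.82%.
Labor force participation rate = 200.31 / 287.38 = 69.70%.

Unemployment rate ≈ 3.82%; labor force participation rate ≈ 69.70%.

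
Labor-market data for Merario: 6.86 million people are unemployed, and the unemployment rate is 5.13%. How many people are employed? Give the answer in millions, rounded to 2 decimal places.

About 126.86 million are employed.

Labor force = U / u = 6.86 / 0.0513 ≈ 133.72 million.
Employed = labor force − unemployed = 133.72 − 6.86 = 126.86 million.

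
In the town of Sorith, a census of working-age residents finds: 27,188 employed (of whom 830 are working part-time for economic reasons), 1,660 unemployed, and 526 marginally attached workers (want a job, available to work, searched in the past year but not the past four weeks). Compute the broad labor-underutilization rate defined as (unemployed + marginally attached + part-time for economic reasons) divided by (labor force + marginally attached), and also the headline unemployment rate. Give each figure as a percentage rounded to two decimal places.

Broad underutilization rate ≈ 10.27%; headline unemployment rate ≈ 5.75%.

Labor force = 27,188 + 1,660 = 28,848.
Numerator = 1,660 + 526 + 830 = 3,016.
Denominator = 28,848 + 526 = 29,374.
Broad rate = 3,016 / 29,374 = 10.27%.
Headline unemployment rate = 1,660 / 28,848 = 5.75%.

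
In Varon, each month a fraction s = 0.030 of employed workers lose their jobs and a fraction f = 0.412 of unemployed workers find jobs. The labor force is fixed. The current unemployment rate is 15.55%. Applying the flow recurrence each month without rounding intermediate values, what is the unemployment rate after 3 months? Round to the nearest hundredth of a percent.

Unemployment rate after three months ≈ 8.31%.

With a fixed labor force, u_{t+1} = u_t + s·(1−u_t) − f·u_t = u_t·(1−s−f) + s.
Here 1−s−f = 0.558 and s = 0.030.
u_1 = 0.155500 × 0.558 + 0.030 = 0.116769.
u_2 = 0.116769 × 0.558 + 0.030 = 0.095157.
u_3 = 0.095157 × 0.558 + 0.030 = 0.083098.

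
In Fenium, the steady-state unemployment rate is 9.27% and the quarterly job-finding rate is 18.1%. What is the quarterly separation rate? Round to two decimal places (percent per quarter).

Separation rate ≈ 1.85% per quarter.

From u* = s/(s+f): s = u·f/(1−u).
s = 0.0927 × 18.1 / (1 − 0.0927) = 1.6779 / 0.9073 ≈ 1.85% per quarter.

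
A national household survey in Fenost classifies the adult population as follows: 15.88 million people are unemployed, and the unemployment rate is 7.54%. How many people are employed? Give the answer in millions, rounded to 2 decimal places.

About 194.73 million are employed.

Labor force = U / u = 15.88 / 0.0754 ≈ 210.61 million.
Employed = labor force − unemployed = 210.61 − 15.88 = 194.73 million.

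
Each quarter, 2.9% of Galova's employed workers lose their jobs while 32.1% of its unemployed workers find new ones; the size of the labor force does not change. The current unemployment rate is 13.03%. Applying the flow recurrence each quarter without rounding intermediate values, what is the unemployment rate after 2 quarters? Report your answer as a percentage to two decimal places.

Unemployment rate after two quarters ≈ 10.29%.

With a fixed labor force, u_{t+1} = u_t + s·(1−u_t) − f·u_t = u_t·(1−s−f) + s.
Here 1−s−f = 0.650 and s = 0.029.
u_1 = 0.130300 × 0.650 + 0.029 = 0.113695.
u_2 = 0.113695 × 0.650 + 0.029 = 0.102902.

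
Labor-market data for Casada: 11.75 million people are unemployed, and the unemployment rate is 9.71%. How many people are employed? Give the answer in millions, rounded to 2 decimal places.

Labor force = U / u = 11.75 / 0.0971 ≈ 121.01 million.
Employed = labor force − unemployed = 121.01 − 11.75 = 109.26 million.

About 109.26 million are employed.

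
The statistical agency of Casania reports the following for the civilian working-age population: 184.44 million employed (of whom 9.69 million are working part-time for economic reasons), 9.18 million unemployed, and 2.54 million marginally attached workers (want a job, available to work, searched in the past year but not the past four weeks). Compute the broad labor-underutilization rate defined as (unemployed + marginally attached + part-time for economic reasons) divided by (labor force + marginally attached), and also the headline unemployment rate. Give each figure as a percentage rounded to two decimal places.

Labor force = 184.44 + 9.18 = 193.62 million.
Numerator = 9.18 + 2.54 + 9.69 = 21.41 million.
Denominator = 193.62 + 2.54 = 196.16 million.
Broad rate = 21.41 / 196.16 = 10.91%.
Headline unemployment rate = 9.18 / 193.62 = 4.74%.

Broad underutilization rate ≈ 10.91%; headline unemployment rate ≈ 4.74%.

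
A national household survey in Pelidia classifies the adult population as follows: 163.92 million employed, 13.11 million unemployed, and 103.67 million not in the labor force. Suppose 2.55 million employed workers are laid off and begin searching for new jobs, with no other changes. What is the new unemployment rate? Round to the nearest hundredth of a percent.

Initially, labor force = 163.92 + 13.11 = 177.03 million, so u = 13.11/177.03 = 7.41%.
After the change, employed falls and unemployed rises by 2.55; labor force unchanged → E = 161.37, U = 15.66, labor force = 177.03 million.
New unemployment rate = 15.66 / 177.03 = 8.85%.

New unemployment rate ≈ 8.85%.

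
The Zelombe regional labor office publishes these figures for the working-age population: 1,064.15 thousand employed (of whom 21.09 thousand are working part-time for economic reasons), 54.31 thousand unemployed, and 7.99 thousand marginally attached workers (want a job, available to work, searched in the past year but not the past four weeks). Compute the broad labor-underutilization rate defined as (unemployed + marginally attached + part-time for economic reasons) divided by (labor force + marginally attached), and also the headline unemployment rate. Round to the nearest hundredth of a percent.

Labor force = 1,064.15 + 54.31 = 1,118.46 thousand.
Numerator = 54.31 + 7.99 + 21.09 = 83.39 thousand.
Denominator = 1,118.46 + 7.99 = 1,126.45 thousand.
Broad rate = 83.39 / 1,126.45 = 7.40%.
Headline unemployment rate = 54.31 / 1,118.46 = 4.86%.

Broad underutilization rate ≈ 7.40%; headline unemployment rate ≈ 4.86%.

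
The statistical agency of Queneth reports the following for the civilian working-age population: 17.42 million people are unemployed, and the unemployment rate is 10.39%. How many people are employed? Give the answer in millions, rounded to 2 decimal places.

About 150.24 million are employed.

Labor force = U / u = 17.42 / 0.1039 ≈ 167.66 million.
Employed = labor force − unemployed = 167.66 − 17.42 = 150.24 million.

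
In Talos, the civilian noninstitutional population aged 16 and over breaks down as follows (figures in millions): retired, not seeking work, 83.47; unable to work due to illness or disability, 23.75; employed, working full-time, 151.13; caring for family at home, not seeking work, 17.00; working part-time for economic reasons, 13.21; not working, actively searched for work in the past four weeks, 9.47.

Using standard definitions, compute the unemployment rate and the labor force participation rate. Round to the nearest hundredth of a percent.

Unemployment rate ≈ 5.45%; labor force participation rate ≈ 58.32%.

Employed = 151.13 + 13.21 = 164.34 million (anyone who worked, including part-time for economic reasons, counts as employed).
Unemployed = 9.47 million.
Labor force = 164.34 + 9.47 = 173.81 million.
Not in labor force = 83.47 + 23.75 + 17.00 = 124.22 million (those not working and not actively searching are outside the labor force).
Civilian working-age population = 173.81 + 124.22 = 298.03 million.
Unemployment rate = 9.47 / 173.81 = 5.45%.
Labor force participation rate = 173.81 / 298.03 = 58.32%.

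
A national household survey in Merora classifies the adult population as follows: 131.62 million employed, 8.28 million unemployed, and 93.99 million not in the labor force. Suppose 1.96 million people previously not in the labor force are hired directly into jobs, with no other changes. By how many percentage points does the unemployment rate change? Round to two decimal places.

The unemployment rate changes by −0.08 percentage points.

Initially, labor force = 131.62 + 8.28 = 139.90 million, so u = 8.28/139.90 = 5.92%.
After the change, employed and labor force both rise by 1.96; unemployed unchanged → E = 133.58, U = 8.28, labor force = 141.86 million.
New unemployment rate = 8.28 / 141.86 = 5.84%.
Change = 5.84% − 5.92% = −0.08 percentage points.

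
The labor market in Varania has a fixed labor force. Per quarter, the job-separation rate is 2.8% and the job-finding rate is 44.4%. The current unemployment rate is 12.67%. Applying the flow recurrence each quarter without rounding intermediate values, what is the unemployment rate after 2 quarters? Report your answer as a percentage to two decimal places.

With a fixed labor force, u_{t+1} = u_t + s·(1−u_t) − f·u_t = u_t·(1−s−f) + s.
Here 1−s−f = 0.528 and s = 0.028.
u_1 = 0.126700 × 0.528 + 0.028 = 0.094898.
u_2 = 0.094898 × 0.528 + 0.028 = 0.078106.

Unemployment rate after two quarters ≈ 7.81%.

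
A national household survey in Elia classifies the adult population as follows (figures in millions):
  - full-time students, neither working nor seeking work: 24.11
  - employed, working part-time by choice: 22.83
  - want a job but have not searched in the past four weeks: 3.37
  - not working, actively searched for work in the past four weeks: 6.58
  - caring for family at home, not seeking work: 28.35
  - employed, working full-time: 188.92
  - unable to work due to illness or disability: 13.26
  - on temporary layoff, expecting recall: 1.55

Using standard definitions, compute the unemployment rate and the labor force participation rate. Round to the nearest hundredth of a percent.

Employed = 22.83 + 188.92 = 211.75 million.
Unemployed = 6.58 + 1.55 = 8.13 million (jobless and actively searching, or on temporary layoff).
Labor force = 211.75 + 8.13 = 219.88 million.
Not in labor force = 24.11 + 3.37 + 28.35 + 13.26 = 69.09 million (those not working and not actively searching are outside the labor force — including those who want a job but have given up searching).
Civilian working-age population = 219.88 + 69.09 = 288.97 million.
Unemployment rate = 8.13 / 219.88 = 3.70%.
Labor force participation rate = 219.88 / 288.97 = 76.09%.

Unemployment rate ≈ 3.70%; labor force participation rate ≈ 76.09%.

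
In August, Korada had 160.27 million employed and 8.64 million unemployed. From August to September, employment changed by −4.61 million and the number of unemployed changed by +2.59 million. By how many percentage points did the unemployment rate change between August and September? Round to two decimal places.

August: labor force = 160.27 + 8.64 = 168.91; u = 8.64/168.91 = 5.12%.
September: labor force = 155.66 + 11.23 = 166.89; u = 11.23/166.89 = 6.73%.
Change = 6.73% − 5.12% = +1.61 pp.

The unemployment rate changed by +1.61 percentage points.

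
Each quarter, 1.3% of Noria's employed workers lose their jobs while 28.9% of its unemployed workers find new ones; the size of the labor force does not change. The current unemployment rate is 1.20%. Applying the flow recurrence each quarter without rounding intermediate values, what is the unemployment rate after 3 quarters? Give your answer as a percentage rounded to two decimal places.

Unemployment rate after three quarters ≈ 3.25%.

With a fixed labor force, u_{t+1} = u_t + s·(1−u_t) − f·u_t = u_t·(1−s−f) + s.
Here 1−s−f = 0.698 and s = 0.013.
u_1 = 0.012000 × 0.698 + 0.013 = 0.021376.
u_2 = 0.021376 × 0.698 + 0.013 = 0.027920.
u_3 = 0.027920 × 0.698 + 0.013 = 0.032488.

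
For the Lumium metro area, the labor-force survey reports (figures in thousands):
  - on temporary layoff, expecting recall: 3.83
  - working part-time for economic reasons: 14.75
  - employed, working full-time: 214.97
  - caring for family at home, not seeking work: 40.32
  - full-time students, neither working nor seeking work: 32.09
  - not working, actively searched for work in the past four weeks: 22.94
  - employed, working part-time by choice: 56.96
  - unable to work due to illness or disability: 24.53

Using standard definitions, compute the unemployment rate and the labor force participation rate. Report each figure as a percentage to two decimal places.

Unemployment rate ≈ 8.54%; labor force participation rate ≈ 76.38%.

Employed = 14.75 + 214.97 + 56.96 = 286.68 thousand (anyone who worked, including part-time for economic reasons, counts as employed).
Unemployed = 3.83 + 22.94 = 26.77 thousand (jobless and actively searching, or on temporary layoff).
Labor force = 286.68 + 26.77 = 313.45 thousand.
Not in labor force = 40.32 + 32.09 + 24.53 = 96.94 thousand (those not working and not actively searching are outside the labor force).
Civilian working-age population = 313.45 + 96.94 = 410.39 thousand.
Unemployment rate = 26.77 / 313.45 = 8.54%.
Labor force participation rate = 313.45 / 410.39 = 76.38%.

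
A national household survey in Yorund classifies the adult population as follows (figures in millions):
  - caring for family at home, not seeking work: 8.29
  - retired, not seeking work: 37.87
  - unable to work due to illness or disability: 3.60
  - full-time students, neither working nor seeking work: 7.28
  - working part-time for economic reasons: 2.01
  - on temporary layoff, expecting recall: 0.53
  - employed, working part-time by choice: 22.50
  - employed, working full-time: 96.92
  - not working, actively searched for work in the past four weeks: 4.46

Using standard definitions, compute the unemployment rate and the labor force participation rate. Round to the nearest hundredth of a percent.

Unemployment rate ≈ 3.95%; labor force participation rate ≈ 68.91%.

Employed = 2.01 + 22.50 + 96.92 = 121.43 million (anyone who worked, including part-time for economic reasons, counts as employed).
Unemployed = 0.53 + 4.46 = 4.99 million (jobless and actively searching, or on temporary layoff).
Labor force = 121.43 + 4.99 = 126.42 million.
Not in labor force = 8.29 + 37.87 + 3.60 + 7.28 = 57.04 million (those not working and not actively searching are outside the labor force).
Civilian working-age population = 126.42 + 57.04 = 183.46 million.
Unemployment rate = 4.99 / 126.42 = 3.95%.
Labor force participation rate = 126.42 / 183.46 = 68.91%.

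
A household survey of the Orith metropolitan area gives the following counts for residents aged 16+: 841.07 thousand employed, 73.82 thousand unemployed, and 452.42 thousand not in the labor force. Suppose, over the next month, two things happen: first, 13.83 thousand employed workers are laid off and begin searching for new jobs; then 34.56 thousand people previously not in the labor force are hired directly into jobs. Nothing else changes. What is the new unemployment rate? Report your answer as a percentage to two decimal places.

New unemployment rate ≈ 9.23%.

Initially, labor force = 841.07 + 73.82 = 914.89 thousand, so u = 73.82/914.89 = 8.07%.
After the first change, employed falls and unemployed rises by 13.83; labor force unchanged → E = 827.24, U = 87.65, labor force = 914.89 thousand.
After the second change, employed and labor force both rise by 34.56; unemployed unchanged → E = 861.80, U = 87.65, labor force = 949.45 thousand.
New unemployment rate = 87.65 / 949.45 = 9.23%.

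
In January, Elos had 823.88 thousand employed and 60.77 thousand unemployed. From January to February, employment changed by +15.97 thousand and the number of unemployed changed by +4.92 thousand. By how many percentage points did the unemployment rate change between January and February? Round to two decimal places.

The unemployment rate changed by +0.38 percentage points.

January: labor force = 823.88 + 60.77 = 884.65; u = 60.77/884.65 = 6.87%.
February: labor force = 839.85 + 65.69 = 905.54; u = 65.69/905.54 = 7.25%.
Change = 7.25% − 6.87% = +0.38 pp.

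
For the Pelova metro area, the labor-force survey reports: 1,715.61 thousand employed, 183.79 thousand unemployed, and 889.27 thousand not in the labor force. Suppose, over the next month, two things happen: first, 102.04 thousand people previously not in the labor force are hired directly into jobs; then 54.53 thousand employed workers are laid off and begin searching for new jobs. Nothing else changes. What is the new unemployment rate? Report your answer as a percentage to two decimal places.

New unemployment rate ≈ 11.91%.

Initially, labor force = 1,715.61 + 183.79 = 1,899.40 thousand, so u = 183.79/1,899.40 = 9.68%.
After the first change, employed and labor force both rise by 102.04; unemployed unchanged → E = 1,817.65, U = 183.79, labor force = 2,001.44 thousand.
After the second change, employed falls and unemployed rises by 54.53; labor force unchanged → E = 1,763.12, U = 238.32, labor force = 2,001.44 thousand.
New unemployment rate = 238.32 / 2,001.44 = 11.91%.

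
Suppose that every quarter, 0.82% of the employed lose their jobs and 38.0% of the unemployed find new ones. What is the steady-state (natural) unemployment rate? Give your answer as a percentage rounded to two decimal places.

At steady state the flows balance: s·E = f·U, so U/(E+U) = s/(s+f).
u* = 0.82 / (0.82 + 38.0) = 0.82 / 38.82 = 2.11%.

Steady-state unemployment rate ≈ 2.11%.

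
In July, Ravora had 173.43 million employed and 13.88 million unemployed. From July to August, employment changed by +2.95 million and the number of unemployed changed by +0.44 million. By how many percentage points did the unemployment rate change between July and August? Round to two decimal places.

The unemployment rate changed by +0.10 percentage points.

July: labor force = 173.43 + 13.88 = 187.31; u = 13.88/187.31 = 7.41%.
August: labor force = 176.38 + 14.32 = 190.70; u = 14.32/190.70 = 7.51%.
Change = 7.51% − 7.41% = +0.10 pp.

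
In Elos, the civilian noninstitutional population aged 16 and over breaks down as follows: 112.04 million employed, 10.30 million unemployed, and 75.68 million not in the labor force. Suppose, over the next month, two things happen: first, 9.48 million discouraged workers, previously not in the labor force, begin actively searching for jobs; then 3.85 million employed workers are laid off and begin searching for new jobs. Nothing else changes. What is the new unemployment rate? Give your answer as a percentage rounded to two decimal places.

New unemployment rate ≈ 17.93%.

Initially, labor force = 112.04 + 10.30 = 122.34 million, so u = 10.30/122.34 = 8.42%.
After the first change, unemployed and labor force both rise by 9.48 → E = 112.04, U = 19.78, labor force = 131.82 million.
After the second change, employed falls and unemployed rises by 3.85; labor force unchanged → E = 108.19, U = 23.63, labor force = 131.82 million.
New unemployment rate = 23.63 / 131.82 = 17.93%.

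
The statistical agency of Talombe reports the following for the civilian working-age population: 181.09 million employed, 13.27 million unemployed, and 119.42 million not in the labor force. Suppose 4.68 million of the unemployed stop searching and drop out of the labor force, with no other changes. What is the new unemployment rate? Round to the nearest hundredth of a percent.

New unemployment rate ≈ 4.53%.

Initially, labor force = 181.09 + 13.27 = 194.36 million, so u = 13.27/194.36 = 6.83%.
After the change, unemployed and labor force both fall by 4.68 → E = 181.09, U = 8.59, labor force = 189.68 million.
New unemployment rate = 8.59 / 189.68 = 4.53%.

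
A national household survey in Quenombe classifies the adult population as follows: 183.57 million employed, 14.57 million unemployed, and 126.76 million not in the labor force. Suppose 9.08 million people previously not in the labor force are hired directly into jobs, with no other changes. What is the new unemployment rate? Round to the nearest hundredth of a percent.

New unemployment rate ≈ 7.03%.

Initially, labor force = 183.57 + 14.57 = 198.14 million, so u = 14.57/198.14 = 7.35%.
After the change, employed and labor force both rise by 9.08; unemployed unchanged → E = 192.65, U = 14.57, labor force = 207.22 million.
New unemployment rate = 14.57 / 207.22 = 7.03%.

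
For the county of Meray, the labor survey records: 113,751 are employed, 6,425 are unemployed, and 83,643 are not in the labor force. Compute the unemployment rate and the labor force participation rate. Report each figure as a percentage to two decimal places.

Labor force = employed + unemployed = 113,751 + 6,425 = 120,176.
Working-age population = 120,176 + 83,643 = 203,819.
Unemployment rate = 6,425 / 120,176 = 5.35%.
Labor force participation rate = 120,176 / 203,819 = 58.96%.

Unemployment rate ≈ 5.35%; labor force participation rate ≈ 58.96%.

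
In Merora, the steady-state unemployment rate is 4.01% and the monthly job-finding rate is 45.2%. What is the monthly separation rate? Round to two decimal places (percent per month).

From u* = s/(s+f): s = u·f/(1−u).
s = 0.0401 × 45.2 / (1 − 0.0401) = 1.8125 / 0.9599 ≈ 1.89% per month.

Separation rate ≈ 1.89% per month.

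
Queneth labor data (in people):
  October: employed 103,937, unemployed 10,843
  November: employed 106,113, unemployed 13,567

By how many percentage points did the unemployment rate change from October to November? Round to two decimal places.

October: labor force = 103,937 + 10,843 = 114,780; u = 10,843/114,780 = 9.45%.
November: labor force = 106,113 + 13,567 = 119,680; u = 13,567/119,680 = 11.34%.
Change = 11.34% − 9.45% = +1.89 pp.

The unemployment rate changed by +1.89 percentage points.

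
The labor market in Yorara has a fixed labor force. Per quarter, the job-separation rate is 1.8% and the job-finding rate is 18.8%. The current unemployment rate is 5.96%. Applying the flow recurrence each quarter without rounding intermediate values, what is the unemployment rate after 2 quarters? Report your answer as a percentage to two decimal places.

With a fixed labor force, u_{t+1} = u_t + s·(1−u_t) − f·u_t = u_t·(1−s−f) + s.
Here 1−s−f = 0.794 and s = 0.018.
u_1 = 0.059600 × 0.794 + 0.018 = 0.065322.
u_2 = 0.065322 × 0.794 + 0.018 = 0.069866.

Unemployment rate after two quarters ≈ 6.99%.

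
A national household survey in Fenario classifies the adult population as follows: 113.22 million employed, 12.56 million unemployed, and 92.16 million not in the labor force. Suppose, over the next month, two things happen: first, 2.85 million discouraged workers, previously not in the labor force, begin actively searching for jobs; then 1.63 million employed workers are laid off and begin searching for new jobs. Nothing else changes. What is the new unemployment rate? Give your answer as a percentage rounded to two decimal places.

New unemployment rate ≈ 13.25%.

Initially, labor force = 113.22 + 12.56 = 125.78 million, so u = 12.56/125.78 = 9.99%.
After the first change, unemployed and labor force both rise by 2.85 → E = 113.22, U = 15.41, labor force = 128.63 million.
After the second change, employed falls and unemployed rises by 1.63; labor force unchanged → E = 111.59, U = 17.04, labor force = 128.63 million.
New unemployment rate = 17.04 / 128.63 = 13.25%.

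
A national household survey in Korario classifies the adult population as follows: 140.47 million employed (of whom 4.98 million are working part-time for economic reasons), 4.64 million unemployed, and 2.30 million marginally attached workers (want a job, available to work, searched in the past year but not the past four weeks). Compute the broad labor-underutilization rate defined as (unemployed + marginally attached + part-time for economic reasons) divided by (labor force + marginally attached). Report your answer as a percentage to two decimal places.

Broad underutilization rate ≈ 8.09%.

Labor force = 140.47 + 4.64 = 145.11 million.
Numerator = 4.64 + 2.30 + 4.98 = 11.92 million.
Denominator = 145.11 + 2.30 = 147.41 million.
Broad rate = 11.92 / 147.41 = 8.09%.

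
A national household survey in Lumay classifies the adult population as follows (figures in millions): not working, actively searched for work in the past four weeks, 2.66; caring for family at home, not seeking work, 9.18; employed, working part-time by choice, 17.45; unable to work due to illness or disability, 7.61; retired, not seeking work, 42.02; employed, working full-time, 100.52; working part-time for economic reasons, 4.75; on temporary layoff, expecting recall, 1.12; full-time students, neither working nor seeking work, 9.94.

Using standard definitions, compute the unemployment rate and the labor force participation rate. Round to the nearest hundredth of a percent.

Unemployment rate ≈ 2.99%; labor force participation rate ≈ 64.79%.

Employed = 17.45 + 100.52 + 4.75 = 122.72 million (anyone who worked, including part-time for economic reasons, counts as employed).
Unemployed = 2.66 + 1.12 = 3.78 million (jobless and actively searching, or on temporary layoff).
Labor force = 122.72 + 3.78 = 126.50 million.
Not in labor force = 9.18 + 7.61 + 42.02 + 9.94 = 68.75 million (those not working and not actively searching are outside the labor force).
Civilian working-age population = 126.50 + 68.75 = 195.25 million.
Unemployment rate = 3.78 / 126.50 = 2.99%.
Labor force participation rate = 126.50 / 195.25 = 64.79%.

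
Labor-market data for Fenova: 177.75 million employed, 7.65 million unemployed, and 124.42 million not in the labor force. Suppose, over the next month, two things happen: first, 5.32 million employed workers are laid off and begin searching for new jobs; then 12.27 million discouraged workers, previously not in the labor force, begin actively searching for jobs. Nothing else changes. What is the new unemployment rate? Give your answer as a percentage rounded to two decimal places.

Initially, labor force = 177.75 + 7.65 = 185.40 million, so u = 7.65/185.40 = 4.13%.
After the first change, employed falls and unemployed rises by 5.32; labor force unchanged → E = 172.43, U = 12.97, labor force = 185.40 million.
After the second change, unemployed and labor force both rise by 12.27 → E = 172.43, U = 25.24, labor force = 197.67 million.
New unemployment rate = 25.24 / 197.67 = 12.77%.

New unemployment rate ≈ 12.77%.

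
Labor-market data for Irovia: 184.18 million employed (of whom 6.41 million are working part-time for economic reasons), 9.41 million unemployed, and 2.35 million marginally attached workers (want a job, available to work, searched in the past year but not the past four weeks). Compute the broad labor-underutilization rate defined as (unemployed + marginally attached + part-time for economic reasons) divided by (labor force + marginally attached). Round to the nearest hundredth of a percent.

Labor force = 184.18 + 9.41 = 193.59 million.
Numerator = 9.41 + 2.35 + 6.41 = 18.17 million.
Denominator = 193.59 + 2.35 = 195.94 million.
Broad rate = 18.17 / 195.94 = 9.27%.

Broad underutilization rate ≈ 9.27%.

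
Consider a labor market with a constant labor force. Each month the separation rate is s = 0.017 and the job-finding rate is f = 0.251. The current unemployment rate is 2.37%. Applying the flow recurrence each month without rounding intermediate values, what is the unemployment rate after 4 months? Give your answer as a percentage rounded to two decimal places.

Unemployment rate after four months ≈ 5.20%.

With a fixed labor force, u_{t+1} = u_t + s·(1−u_t) − f·u_t = u_t·(1−s−f) + s.
Here 1−s−f = 0.732 and s = 0.017.
u_1 = 0.023700 × 0.732 + 0.017 = 0.034348.
u_2 = 0.034348 × 0.732 + 0.017 = 0.042143.
u_3 = 0.042143 × 0.732 + 0.017 = 0.047849.
u_4 = 0.047849 × 0.732 + 0.017 = 0.052025.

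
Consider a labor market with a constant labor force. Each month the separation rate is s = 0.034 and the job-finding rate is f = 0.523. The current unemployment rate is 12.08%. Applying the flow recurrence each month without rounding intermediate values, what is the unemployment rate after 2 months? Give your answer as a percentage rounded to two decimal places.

With a fixed labor force, u_{t+1} = u_t + s·(1−u_t) − f·u_t = u_t·(1−s−f) + s.
Here 1−s−f = 0.443 and s = 0.034.
u_1 = 0.120800 × 0.443 + 0.034 = 0.087514.
u_2 = 0.087514 × 0.443 + 0.034 = 0.072769.

Unemployment rate after two months ≈ 7.28%.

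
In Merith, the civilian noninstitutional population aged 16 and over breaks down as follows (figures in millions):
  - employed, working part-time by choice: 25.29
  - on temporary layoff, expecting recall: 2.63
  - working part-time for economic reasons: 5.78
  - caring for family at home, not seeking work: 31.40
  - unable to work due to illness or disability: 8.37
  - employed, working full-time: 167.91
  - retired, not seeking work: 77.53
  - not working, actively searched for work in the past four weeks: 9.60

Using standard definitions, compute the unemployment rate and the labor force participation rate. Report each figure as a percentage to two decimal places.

Unemployment rate ≈ 5.79%; labor force participation rate ≈ 64.29%.

Employed = 25.29 + 5.78 + 167.91 = 198.98 million (anyone who worked, including part-time for economic reasons, counts as employed).
Unemployed = 2.63 + 9.60 = 12.23 million (jobless and actively searching, or on temporary layoff).
Labor force = 198.98 + 12.23 = 211.21 million.
Not in labor force = 31.40 + 8.37 + 77.53 = 117.30 million (those not working and not actively searching are outside the labor force).
Civilian working-age population = 211.21 + 117.30 = 328.51 million.
Unemployment rate = 12.23 / 211.21 = 5.79%.
Labor force participation rate = 211.21 / 328.51 = 64.29%.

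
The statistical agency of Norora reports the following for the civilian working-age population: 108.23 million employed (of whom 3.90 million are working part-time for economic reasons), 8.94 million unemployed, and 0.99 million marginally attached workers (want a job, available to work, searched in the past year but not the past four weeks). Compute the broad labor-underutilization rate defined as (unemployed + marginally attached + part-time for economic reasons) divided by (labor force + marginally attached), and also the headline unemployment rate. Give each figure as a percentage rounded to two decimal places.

Broad underutilization rate ≈ 11.70%; headline unemployment rate ≈ 7.63%.

Labor force = 108.23 + 8.94 = 117.17 million.
Numerator = 8.94 + 0.99 + 3.90 = 13.83 million.
Denominator = 117.17 + 0.99 = 118.16 million.
Broad rate = 13.83 / 118.16 = 11.70%.
Headline unemployment rate = 8.94 / 117.17 = 7.63%.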